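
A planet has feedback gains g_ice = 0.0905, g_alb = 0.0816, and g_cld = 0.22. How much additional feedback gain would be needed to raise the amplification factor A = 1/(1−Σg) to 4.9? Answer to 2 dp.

0.40

Current total gain = 0.3921.
Target gain for A = 4.9: g* = 1 − 1/4.9 = 0.7959.
Additional gain needed = 0.7959 − 0.3921 = 0.40.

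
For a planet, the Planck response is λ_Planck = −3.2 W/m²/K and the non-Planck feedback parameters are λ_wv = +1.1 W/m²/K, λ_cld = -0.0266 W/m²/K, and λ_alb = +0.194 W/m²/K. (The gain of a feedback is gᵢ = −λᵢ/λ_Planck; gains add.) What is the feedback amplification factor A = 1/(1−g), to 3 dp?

1.656

Convert to gains: g_wv = 1.1/3.2 = 0.3438; g_cld = -0.0266/3.2 = -0.008312; g_alb = 0.194/3.2 = 0.06062.
Total gain g = 0.396108.
A = 1/(1 − 0.396108) = 1.656.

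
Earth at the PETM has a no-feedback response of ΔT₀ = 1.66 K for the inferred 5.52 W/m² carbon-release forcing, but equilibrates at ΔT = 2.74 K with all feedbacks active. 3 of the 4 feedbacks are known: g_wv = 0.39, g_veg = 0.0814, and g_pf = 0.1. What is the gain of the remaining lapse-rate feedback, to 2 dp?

Amplification A = ΔT/ΔT₀ = 2.74/1.66 = 1.651.
Total gain g = 1 − 1/A = 1 − 1/1.651 = 0.3943.
Known gains sum to 0.39 + 0.0814 + 0.1 = 0.5714.
g_lr = 0.3943 − 0.5714 = -0.18.

-0.18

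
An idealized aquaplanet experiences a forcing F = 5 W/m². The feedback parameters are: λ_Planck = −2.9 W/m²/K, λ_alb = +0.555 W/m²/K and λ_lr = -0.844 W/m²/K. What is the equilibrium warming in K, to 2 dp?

1.57 K

Net feedback parameter λ = (−2.9) + (+0.555) + (-0.844) = -3.189 W/m²/K.
ΔT = −F/λ = −5/(-3.189) = 1.57 K.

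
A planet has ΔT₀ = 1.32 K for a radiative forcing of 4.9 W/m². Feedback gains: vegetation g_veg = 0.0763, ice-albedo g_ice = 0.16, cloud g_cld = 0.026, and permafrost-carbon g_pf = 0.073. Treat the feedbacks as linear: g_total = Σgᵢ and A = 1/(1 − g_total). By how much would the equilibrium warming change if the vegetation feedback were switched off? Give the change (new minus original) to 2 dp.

Original: g = 0.3353, ΔT = 1.32/(1−0.3353) = 1.9859 K.
Without vegetation: g' = 0.259, ΔT' = 1.32/(1−0.259) = 1.7814 K.
Change = 1.7814 − 1.9859 = -0.20 K.

-0.20 K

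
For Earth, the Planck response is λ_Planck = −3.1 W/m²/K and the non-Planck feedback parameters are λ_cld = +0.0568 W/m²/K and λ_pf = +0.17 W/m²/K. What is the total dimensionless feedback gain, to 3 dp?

Convert to gains: g_cld = 0.0568/3.1 = 0.01832; g_pf = 0.17/3.1 = 0.05484.
Total gain g = 0.07316.

0.073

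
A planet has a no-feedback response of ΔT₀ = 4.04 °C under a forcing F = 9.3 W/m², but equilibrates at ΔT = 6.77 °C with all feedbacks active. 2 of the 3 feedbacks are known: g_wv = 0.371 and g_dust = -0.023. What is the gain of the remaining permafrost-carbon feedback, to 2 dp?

0.06

Amplification A = ΔT/ΔT₀ = 6.77/4.04 = 1.676.
Total gain g = 1 − 1/A = 1 − 1/1.676 = 0.4033.
Known gains sum to 0.371 − 0.023 = 0.348.
g_pf = 0.4033 − 0.348 = 0.06.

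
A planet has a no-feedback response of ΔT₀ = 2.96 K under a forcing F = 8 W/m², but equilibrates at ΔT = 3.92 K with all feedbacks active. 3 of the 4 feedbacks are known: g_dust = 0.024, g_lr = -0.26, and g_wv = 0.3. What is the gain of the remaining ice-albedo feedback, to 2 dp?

0.18

Amplification A = ΔT/ΔT₀ = 3.92/2.96 = 1.324.
Total gain g = 1 − 1/A = 1 − 1/1.324 = 0.2447.
Known gains sum to 0.024 − 0.26 + 0.3 = 0.064.
g_ice = 0.2447 − 0.064 = 0.18.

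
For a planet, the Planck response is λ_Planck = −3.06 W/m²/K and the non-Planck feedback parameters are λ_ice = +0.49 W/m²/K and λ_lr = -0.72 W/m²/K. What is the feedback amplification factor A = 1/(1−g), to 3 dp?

Convert to gains: g_ice = 0.49/3.06 = 0.1601; g_lr = -0.72/3.06 = -0.2353.
Total gain g = -0.0752.
A = 1/(1 + 0.0752) = 0.930.

0.930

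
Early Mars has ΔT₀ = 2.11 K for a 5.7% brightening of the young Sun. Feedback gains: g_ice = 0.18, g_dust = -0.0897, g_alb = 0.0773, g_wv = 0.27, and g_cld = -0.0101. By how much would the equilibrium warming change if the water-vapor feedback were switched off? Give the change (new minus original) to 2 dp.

Original: g = 0.4275, ΔT = 2.11/(1−0.4275) = 3.6856 K.
Without water-vapor: g' = 0.1575, ΔT' = 2.11/(1−0.1575) = 2.5045 K.
Change = 2.5045 − 3.6856 = -1.18 K.

-1.18 K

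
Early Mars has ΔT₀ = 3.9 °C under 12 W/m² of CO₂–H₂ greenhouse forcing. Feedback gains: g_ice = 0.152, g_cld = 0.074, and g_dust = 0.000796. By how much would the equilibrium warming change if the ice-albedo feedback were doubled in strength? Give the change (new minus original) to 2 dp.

1.23 °C

Original: g = 0.226796, ΔT = 3.9/(1−0.226796) = 5.0439 °C.
With doubled ice-albedo: g' = 0.378796, ΔT' = 3.9/(1−0.378796) = 6.2781 °C.
Change = 6.2781 − 5.0439 = 1.23 °C.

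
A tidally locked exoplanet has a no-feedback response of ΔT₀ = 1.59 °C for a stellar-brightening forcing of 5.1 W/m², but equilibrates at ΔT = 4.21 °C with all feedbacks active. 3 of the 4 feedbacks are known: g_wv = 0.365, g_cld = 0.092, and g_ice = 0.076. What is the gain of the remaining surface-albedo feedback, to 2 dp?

0.09

Amplification A = ΔT/ΔT₀ = 4.21/1.59 = 2.648.
Total gain g = 1 − 1/A = 1 − 1/2.648 = 0.6224.
Known gains sum to 0.365 + 0.092 + 0.076 = 0.533.
g_alb = 0.6224 − 0.533 = 0.09.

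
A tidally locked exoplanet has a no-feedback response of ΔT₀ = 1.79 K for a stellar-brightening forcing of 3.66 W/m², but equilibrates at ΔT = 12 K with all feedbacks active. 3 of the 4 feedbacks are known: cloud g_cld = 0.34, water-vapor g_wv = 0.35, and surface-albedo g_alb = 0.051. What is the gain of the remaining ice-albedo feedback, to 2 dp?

Amplification A = ΔT/ΔT₀ = 12/1.79 = 6.704.
Total gain g = 1 − 1/A = 1 − 1/6.704 = 0.8508.
Known gains sum to 0.34 + 0.35 + 0.051 = 0.741.
g_ice = 0.8508 − 0.741 = 0.11.

0.11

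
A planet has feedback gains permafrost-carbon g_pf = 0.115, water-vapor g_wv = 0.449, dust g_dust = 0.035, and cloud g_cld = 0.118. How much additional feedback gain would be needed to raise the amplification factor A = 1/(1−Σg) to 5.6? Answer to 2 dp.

0.10

Current total gain = 0.717.
Target gain for A = 5.6: g* = 1 − 1/5.6 = 0.8214.
Additional gain needed = 0.8214 − 0.717 = 0.10.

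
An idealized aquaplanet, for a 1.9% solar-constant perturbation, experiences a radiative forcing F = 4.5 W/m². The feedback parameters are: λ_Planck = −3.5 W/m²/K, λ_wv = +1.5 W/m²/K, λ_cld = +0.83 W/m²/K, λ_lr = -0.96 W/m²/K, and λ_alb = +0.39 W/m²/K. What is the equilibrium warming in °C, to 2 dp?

Net feedback parameter λ = (−3.5) + (+1.5) + (+0.83) + (-0.96) + (+0.39) = -1.74 W/m²/K.
ΔT = −F/λ = −4.5/(-1.74) = 2.59 °C.

2.59 °C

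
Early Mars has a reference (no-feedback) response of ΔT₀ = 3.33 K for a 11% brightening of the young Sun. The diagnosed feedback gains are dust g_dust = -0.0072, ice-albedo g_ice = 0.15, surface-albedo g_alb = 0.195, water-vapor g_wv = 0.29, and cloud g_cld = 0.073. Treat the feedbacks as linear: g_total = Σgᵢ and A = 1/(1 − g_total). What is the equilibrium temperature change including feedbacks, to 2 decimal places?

Total gain g = -0.0072 + 0.15 + 0.195 + 0.29 + 0.073 = 0.7008.
Amplification A = 1/(1 − 0.7008) = 3.342.
ΔT = 3.33 × 3.342 = 11.13 K.

11.13 K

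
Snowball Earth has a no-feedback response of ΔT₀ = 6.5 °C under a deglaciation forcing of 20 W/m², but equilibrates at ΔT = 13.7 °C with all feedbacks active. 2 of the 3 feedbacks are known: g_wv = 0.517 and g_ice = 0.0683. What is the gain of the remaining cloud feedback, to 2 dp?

-0.06

Amplification A = ΔT/ΔT₀ = 13.7/6.5 = 2.108.
Total gain g = 1 − 1/A = 1 − 1/2.108 = 0.5256.
Known gains sum to 0.517 + 0.0683 = 0.5853.
g_cld = 0.5256 − 0.5853 = -0.06.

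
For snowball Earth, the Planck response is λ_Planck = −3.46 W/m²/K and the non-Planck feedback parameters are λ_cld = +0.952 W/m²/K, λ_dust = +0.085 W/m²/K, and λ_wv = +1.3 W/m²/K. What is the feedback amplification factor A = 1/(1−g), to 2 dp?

Convert to gains: g_cld = 0.952/3.46 = 0.2751; g_dust = 0.085/3.46 = 0.02457; g_wv = 1.3/3.46 = 0.3757.
Total gain g = 0.67537.
A = 1/(1 − 0.67537) = 3.08.

3.08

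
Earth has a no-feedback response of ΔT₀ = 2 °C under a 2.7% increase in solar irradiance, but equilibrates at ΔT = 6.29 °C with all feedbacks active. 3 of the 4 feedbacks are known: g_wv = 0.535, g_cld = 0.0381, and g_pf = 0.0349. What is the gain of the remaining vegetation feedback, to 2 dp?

Amplification A = ΔT/ΔT₀ = 6.29/2 = 3.145.
Total gain g = 1 − 1/A = 1 − 1/3.145 = 0.682.
Known gains sum to 0.535 + 0.0381 + 0.0349 = 0.608.
g_veg = 0.682 − 0.608 = 0.07.

0.07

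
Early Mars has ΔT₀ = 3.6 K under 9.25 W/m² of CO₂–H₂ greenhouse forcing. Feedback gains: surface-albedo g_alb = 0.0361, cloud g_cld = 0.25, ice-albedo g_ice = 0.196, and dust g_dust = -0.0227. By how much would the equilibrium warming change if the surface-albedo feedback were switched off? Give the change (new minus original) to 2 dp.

Original: g = 0.4594, ΔT = 3.6/(1−0.4594) = 6.6593 K.
Without surface-albedo: g' = 0.4233, ΔT' = 3.6/(1−0.4233) = 6.2424 K.
Change = 6.2424 − 6.6593 = -0.42 K.

-0.42 K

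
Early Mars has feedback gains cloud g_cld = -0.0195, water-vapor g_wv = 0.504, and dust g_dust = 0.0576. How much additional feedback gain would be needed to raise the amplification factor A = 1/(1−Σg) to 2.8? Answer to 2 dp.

Current total gain = 0.5421.
Target gain for A = 2.8: g* = 1 − 1/2.8 = 0.6429.
Additional gain needed = 0.6429 − 0.5421 = 0.10.

0.10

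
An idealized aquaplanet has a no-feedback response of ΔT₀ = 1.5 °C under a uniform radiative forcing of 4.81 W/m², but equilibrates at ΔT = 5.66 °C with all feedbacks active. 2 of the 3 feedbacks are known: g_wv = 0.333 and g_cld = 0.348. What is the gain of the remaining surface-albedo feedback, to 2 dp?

0.05

Amplification A = ΔT/ΔT₀ = 5.66/1.5 = 3.773.
Total gain g = 1 − 1/A = 1 − 1/3.773 = 0.735.
Known gains sum to 0.333 + 0.348 = 0.681.
g_alb = 0.735 − 0.681 = 0.05.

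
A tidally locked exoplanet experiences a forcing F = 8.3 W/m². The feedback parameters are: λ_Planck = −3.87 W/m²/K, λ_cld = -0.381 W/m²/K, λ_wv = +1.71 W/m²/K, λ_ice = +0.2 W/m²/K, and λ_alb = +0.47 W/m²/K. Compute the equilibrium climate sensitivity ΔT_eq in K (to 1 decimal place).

Net feedback parameter λ = (−3.87) + (-0.381) + (+1.71) + (+0.2) + (+0.47) = -1.871 W/m²/K.
ΔT = −F/λ = −8.3/(-1.871) = 4.4 K.

4.4 K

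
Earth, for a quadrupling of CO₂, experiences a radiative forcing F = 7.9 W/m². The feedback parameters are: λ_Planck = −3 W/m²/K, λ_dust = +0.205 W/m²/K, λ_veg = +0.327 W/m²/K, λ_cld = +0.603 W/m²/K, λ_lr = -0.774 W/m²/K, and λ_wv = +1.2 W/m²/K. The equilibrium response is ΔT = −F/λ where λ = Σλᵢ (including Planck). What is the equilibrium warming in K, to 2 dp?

5.49 K

Net feedback parameter λ = (−3) + (+0.205) + (+0.327) + (+0.603) + (-0.774) + (+1.2) = -1.439 W/m²/K.
ΔT = −F/λ = −7.9/(-1.439) = 5.49 K.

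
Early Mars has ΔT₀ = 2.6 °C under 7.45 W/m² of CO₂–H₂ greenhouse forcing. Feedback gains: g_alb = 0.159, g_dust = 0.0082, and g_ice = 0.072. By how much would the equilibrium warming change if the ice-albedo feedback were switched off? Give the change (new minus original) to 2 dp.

-0.30 °C

Original: g = 0.2392, ΔT = 2.6/(1−0.2392) = 3.4175 °C.
Without ice-albedo: g' = 0.1672, ΔT' = 2.6/(1−0.1672) = 3.1220 °C.
Change = 3.1220 − 3.4175 = -0.30 °C.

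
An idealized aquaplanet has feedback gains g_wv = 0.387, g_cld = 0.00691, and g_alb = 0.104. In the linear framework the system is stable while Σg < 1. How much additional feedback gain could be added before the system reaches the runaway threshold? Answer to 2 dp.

Current total gain = 0.387 + 0.00691 + 0.104 = 0.49791.
Margin to runaway = 1 − 0.49791 = 0.50.

0.50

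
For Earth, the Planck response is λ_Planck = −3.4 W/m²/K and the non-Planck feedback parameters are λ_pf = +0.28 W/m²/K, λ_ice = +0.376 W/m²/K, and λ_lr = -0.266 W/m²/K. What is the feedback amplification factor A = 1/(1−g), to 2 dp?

Convert to gains: g_pf = 0.28/3.4 = 0.08235; g_ice = 0.376/3.4 = 0.1106; g_lr = -0.266/3.4 = -0.07824.
Total gain g = 0.11471.
A = 1/(1 − 0.11471) = 1.13.

1.13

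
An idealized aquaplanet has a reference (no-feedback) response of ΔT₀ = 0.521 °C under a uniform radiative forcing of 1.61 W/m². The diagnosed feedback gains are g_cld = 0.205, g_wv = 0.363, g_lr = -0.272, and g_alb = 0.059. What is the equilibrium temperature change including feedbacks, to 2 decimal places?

Total gain g = 0.205 + 0.363 − 0.272 + 0.059 = 0.355.
Amplification A = 1/(1 − 0.355) = 1.55.
ΔT = 0.521 × 1.55 = 0.81 °C.

0.81 °C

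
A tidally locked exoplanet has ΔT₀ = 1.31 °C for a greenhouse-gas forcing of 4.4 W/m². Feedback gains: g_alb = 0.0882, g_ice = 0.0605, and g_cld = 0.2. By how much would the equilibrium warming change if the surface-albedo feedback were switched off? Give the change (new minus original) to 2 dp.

Original: g = 0.3487, ΔT = 1.31/(1−0.3487) = 2.0114 °C.
Without surface-albedo: g' = 0.2605, ΔT' = 1.31/(1−0.2605) = 1.7715 °C.
Change = 1.7715 − 2.0114 = -0.24 °C.

-0.24 °C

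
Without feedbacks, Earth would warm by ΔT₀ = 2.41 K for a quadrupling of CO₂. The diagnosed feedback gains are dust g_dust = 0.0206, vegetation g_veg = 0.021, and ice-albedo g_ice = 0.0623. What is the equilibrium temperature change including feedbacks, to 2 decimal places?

2.69 K

Total gain g = 0.0206 + 0.021 + 0.0623 = 0.1039.
Amplification A = 1/(1 − 0.1039) = 1.116.
ΔT = 2.41 × 1.116 = 2.69 K.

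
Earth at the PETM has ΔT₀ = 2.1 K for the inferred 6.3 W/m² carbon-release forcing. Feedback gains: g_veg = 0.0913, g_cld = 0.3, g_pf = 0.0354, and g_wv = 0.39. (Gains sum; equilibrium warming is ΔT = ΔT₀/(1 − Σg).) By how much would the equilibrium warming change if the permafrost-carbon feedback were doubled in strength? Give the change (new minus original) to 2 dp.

Original: g = 0.8167, ΔT = 2.1/(1−0.8167) = 11.4566 K.
With doubled permafrost-carbon: g' = 0.8521, ΔT' = 2.1/(1−0.8521) = 14.1988 K.
Change = 14.1988 − 11.4566 = 2.74 K.

2.74 K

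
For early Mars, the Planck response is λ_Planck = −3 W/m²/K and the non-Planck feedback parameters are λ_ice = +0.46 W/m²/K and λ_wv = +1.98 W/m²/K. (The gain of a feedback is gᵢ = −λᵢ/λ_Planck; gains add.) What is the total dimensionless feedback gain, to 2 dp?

0.81

Convert to gains: g_ice = 0.46/3 = 0.1533; g_wv = 1.98/3 = 0.66.
Total gain g = 0.8133.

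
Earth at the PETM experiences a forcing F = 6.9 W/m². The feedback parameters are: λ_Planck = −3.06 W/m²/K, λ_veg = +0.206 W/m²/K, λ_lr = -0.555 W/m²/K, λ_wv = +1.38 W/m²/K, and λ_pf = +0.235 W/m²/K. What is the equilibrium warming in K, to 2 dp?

3.85 K

Net feedback parameter λ = (−3.06) + (+0.206) + (-0.555) + (+1.38) + (+0.235) = -1.794 W/m²/K.
ΔT = −F/λ = −6.9/(-1.794) = 3.85 K.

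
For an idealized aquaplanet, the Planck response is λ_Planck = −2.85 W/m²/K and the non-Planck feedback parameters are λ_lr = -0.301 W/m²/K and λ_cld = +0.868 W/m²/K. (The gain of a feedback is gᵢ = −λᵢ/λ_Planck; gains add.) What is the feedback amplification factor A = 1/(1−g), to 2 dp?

Convert to gains: g_lr = -0.301/2.85 = -0.1056; g_cld = 0.868/2.85 = 0.3046.
Total gain g = 0.199.
A = 1/(1 − 0.199) = 1.25.

1.25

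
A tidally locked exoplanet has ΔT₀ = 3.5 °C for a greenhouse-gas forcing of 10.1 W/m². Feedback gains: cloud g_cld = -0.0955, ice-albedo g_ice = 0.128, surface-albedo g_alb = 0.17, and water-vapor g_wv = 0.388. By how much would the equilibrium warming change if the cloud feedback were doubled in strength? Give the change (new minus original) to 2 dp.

-1.62 °C

Original: g = 0.5905, ΔT = 3.5/(1−0.5905) = 8.5470 °C.
With doubled cloud: g' = 0.495, ΔT' = 3.5/(1−0.495) = 6.9307 °C.
Change = 6.9307 − 8.5470 = -1.62 °C.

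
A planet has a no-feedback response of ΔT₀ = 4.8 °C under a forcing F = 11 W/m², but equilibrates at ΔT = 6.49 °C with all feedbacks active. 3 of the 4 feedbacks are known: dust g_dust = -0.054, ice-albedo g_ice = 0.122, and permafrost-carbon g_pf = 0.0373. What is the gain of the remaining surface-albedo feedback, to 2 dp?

Amplification A = ΔT/ΔT₀ = 6.49/4.8 = 1.352.
Total gain g = 1 − 1/A = 1 − 1/1.352 = 0.2604.
Known gains sum to -0.054 + 0.122 + 0.0373 = 0.1053.
g_alb = 0.2604 − 0.1053 = 0.16.

0.16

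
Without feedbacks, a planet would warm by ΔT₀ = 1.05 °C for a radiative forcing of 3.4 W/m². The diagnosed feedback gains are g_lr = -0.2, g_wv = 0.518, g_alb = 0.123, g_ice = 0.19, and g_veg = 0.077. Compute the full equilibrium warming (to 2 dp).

Total gain g = -0.2 + 0.518 + 0.123 + 0.19 + 0.077 = 0.708.
Amplification A = 1/(1 − 0.708) = 3.425.
ΔT = 1.05 × 3.425 = 3.60 °C.

3.60 °C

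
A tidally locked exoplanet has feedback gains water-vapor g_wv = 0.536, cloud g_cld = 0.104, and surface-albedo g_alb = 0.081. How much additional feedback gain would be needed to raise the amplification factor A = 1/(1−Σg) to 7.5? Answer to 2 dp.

0.15

Current total gain = 0.721.
Target gain for A = 7.5: g* = 1 − 1/7.5 = 0.8667.
Additional gain needed = 0.8667 − 0.721 = 0.15.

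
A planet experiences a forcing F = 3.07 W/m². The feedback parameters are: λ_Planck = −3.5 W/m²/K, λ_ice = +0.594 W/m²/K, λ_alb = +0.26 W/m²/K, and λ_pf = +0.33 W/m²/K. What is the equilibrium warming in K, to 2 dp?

1.33 K

Net feedback parameter λ = (−3.5) + (+0.594) + (+0.26) + (+0.33) = -2.316 W/m²/K.
ΔT = −F/λ = −3.07/(-2.316) = 1.33 K.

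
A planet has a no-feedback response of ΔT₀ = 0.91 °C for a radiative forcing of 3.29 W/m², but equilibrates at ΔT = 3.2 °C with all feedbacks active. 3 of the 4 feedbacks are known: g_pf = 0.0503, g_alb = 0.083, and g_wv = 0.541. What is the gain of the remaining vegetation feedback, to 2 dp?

0.04

Amplification A = ΔT/ΔT₀ = 3.2/0.91 = 3.516.
Total gain g = 1 − 1/A = 1 − 1/3.516 = 0.7156.
Known gains sum to 0.0503 + 0.083 + 0.541 = 0.6743.
g_veg = 0.7156 − 0.6743 = 0.04.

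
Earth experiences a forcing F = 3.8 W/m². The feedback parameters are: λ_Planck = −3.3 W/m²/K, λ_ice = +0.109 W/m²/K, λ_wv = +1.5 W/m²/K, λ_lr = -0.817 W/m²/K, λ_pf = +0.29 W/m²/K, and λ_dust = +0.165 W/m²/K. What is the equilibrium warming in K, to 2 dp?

1.85 K

Net feedback parameter λ = (−3.3) + (+0.109) + (+1.5) + (-0.817) + (+0.29) + (+0.165) = -2.053 W/m²/K.
ΔT = −F/λ = −3.8/(-2.053) = 1.85 K.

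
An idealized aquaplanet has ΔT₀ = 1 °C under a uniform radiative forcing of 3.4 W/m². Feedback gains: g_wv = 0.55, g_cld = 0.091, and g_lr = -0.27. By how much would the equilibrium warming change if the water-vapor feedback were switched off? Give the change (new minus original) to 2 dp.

Original: g = 0.371, ΔT = 1/(1−0.371) = 1.5898 °C.
Without water-vapor: g' = -0.179, ΔT' = 1/(1+0.179) = 0.8482 °C.
Change = 0.8482 − 1.5898 = -0.74 °C.

-0.74 °C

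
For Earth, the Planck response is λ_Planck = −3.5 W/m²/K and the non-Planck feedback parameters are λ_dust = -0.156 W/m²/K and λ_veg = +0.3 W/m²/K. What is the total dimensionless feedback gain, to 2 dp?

Convert to gains: g_dust = -0.156/3.5 = -0.04457; g_veg = 0.3/3.5 = 0.08571.
Total gain g = 0.04114.

0.04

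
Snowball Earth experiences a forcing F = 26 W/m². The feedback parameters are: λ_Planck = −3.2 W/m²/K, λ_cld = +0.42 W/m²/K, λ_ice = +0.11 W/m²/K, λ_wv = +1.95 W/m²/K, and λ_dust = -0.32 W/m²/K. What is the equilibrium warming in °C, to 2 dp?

Net feedback parameter λ = (−3.2) + (+0.42) + (+0.11) + (+1.95) + (-0.32) = -1.04 W/m²/K.
ΔT = −F/λ = −26/(-1.04) = 25.00 °C.

25.00 °C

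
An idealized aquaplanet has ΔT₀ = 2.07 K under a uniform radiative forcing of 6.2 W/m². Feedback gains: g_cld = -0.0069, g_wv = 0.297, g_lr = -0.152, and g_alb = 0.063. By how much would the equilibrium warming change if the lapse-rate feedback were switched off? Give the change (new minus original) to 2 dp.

Original: g = 0.2011, ΔT = 2.07/(1−0.2011) = 2.5911 K.
Without lapse-rate: g' = 0.3531, ΔT' = 2.07/(1−0.3531) = 3.1999 K.
Change = 3.1999 − 2.5911 = 0.61 K.

0.61 K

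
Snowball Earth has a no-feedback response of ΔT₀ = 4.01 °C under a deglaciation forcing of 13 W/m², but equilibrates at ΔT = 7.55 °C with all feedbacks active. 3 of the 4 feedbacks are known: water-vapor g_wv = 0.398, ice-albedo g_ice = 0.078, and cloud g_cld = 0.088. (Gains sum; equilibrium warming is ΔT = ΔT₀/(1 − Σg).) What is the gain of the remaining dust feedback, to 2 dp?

Amplification A = ΔT/ΔT₀ = 7.55/4.01 = 1.883.
Total gain g = 1 − 1/A = 1 − 1/1.883 = 0.4689.
Known gains sum to 0.398 + 0.078 + 0.088 = 0.564.
g_dust = 0.4689 − 0.564 = -0.10.

-0.10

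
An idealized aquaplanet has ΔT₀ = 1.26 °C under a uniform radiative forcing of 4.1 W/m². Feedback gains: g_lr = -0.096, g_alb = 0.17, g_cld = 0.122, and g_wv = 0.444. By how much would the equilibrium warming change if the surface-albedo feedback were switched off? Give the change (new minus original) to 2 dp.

Original: g = 0.64, ΔT = 1.26/(1−0.64) = 3.5000 °C.
Without surface-albedo: g' = 0.47, ΔT' = 1.26/(1−0.47) = 2.3774 °C.
Change = 2.3774 − 3.5000 = -1.12 °C.

-1.12 °C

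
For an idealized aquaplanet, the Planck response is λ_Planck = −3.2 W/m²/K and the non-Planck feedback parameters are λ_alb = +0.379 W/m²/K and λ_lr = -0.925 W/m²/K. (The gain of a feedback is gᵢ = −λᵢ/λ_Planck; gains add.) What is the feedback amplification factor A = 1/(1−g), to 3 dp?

Convert to gains: g_alb = 0.379/3.2 = 0.1184; g_lr = -0.925/3.2 = -0.2891.
Total gain g = -0.1707.
A = 1/(1 + 0.1707) = 0.854.

0.854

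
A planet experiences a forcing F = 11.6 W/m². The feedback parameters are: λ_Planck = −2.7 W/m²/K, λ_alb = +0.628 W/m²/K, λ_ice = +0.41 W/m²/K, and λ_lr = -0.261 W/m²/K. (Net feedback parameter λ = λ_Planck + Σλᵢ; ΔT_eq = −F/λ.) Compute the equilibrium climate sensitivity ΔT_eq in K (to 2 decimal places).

6.03 K

Net feedback parameter λ = (−2.7) + (+0.628) + (+0.41) + (-0.261) = -1.923 W/m²/K.
ΔT = −F/λ = −11.6/(-1.923) = 6.03 K.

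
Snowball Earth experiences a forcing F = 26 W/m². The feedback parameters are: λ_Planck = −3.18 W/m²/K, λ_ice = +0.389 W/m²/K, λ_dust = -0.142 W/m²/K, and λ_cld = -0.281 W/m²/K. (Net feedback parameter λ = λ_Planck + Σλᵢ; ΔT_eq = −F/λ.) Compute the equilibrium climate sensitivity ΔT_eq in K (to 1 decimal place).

8.1 K

Net feedback parameter λ = (−3.18) + (+0.389) + (-0.142) + (-0.281) = -3.214 W/m²/K.
ΔT = −F/λ = −26/(-3.214) = 8.1 K.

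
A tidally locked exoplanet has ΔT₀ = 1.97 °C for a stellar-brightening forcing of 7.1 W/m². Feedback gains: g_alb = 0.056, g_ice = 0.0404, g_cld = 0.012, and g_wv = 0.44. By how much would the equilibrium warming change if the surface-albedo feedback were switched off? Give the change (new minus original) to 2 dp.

-0.48 °C

Original: g = 0.5484, ΔT = 1.97/(1−0.5484) = 4.3623 °C.
Without surface-albedo: g' = 0.4924, ΔT' = 1.97/(1−0.4924) = 3.8810 °C.
Change = 3.8810 − 4.3623 = -0.48 °C.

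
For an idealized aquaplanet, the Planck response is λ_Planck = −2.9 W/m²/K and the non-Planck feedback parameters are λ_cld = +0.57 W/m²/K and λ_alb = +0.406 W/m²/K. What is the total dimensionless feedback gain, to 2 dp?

0.34

Convert to gains: g_cld = 0.57/2.9 = 0.1966; g_alb = 0.406/2.9 = 0.14.
Total gain g = 0.3366.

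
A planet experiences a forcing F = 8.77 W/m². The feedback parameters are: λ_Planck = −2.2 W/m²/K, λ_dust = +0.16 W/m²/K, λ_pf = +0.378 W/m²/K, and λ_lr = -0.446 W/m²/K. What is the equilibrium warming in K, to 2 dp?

4.16 K

Net feedback parameter λ = (−2.2) + (+0.16) + (+0.378) + (-0.446) = -2.108 W/m²/K.
ΔT = −F/λ = −8.77/(-2.108) = 4.16 K.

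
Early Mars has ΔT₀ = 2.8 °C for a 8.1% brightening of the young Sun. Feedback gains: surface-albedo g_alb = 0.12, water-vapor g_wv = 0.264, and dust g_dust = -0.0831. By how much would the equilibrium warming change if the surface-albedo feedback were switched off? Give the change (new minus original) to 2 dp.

-0.59 °C

Original: g = 0.3009, ΔT = 2.8/(1−0.3009) = 4.0051 °C.
Without surface-albedo: g' = 0.1809, ΔT' = 2.8/(1−0.1809) = 3.4184 °C.
Change = 3.4184 − 4.0051 = -0.59 °C.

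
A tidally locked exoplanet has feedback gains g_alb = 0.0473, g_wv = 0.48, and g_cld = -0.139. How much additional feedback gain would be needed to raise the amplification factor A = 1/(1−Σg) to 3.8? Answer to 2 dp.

0.35

Current total gain = 0.3883.
Target gain for A = 3.8: g* = 1 − 1/3.8 = 0.7368.
Additional gain needed = 0.7368 − 0.3883 = 0.35.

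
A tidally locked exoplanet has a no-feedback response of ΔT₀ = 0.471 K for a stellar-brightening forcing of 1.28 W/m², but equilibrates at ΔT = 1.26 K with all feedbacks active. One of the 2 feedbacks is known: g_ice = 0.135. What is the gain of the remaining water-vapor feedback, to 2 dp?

Amplification A = ΔT/ΔT₀ = 1.26/0.471 = 2.675.
Total gain g = 1 − 1/A = 1 − 1/2.675 = 0.6262.
The known gain is 0.135.
g_wv = 0.6262 − 0.135 = 0.49.

0.49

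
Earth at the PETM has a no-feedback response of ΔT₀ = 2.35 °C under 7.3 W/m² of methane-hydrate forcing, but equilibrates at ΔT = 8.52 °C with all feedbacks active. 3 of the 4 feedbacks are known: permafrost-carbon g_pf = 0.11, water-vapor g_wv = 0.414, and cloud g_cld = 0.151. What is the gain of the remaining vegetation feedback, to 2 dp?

0.05

Amplification A = ΔT/ΔT₀ = 8.52/2.35 = 3.626.
Total gain g = 1 − 1/A = 1 − 1/3.626 = 0.7242.
Known gains sum to 0.11 + 0.414 + 0.151 = 0.675.
g_veg = 0.7242 − 0.675 = 0.05.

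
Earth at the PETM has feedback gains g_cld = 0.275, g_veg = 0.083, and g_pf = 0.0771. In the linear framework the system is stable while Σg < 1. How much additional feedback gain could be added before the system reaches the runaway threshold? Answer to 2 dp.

Current total gain = 0.275 + 0.083 + 0.0771 = 0.4351.
Margin to runaway = 1 − 0.4351 = 0.56.

0.56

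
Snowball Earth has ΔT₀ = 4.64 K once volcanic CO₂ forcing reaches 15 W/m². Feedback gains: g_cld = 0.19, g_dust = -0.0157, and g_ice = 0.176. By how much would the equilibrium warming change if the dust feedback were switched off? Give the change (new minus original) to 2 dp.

Original: g = 0.3503, ΔT = 4.64/(1−0.3503) = 7.1418 K.
Without dust: g' = 0.366, ΔT' = 4.64/(1−0.366) = 7.3186 K.
Change = 7.3186 − 7.1418 = 0.18 K.

0.18 K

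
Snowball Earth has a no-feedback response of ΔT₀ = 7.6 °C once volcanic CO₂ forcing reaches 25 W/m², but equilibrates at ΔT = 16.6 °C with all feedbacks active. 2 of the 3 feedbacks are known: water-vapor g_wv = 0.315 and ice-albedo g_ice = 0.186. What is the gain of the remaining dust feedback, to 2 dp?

Amplification A = ΔT/ΔT₀ = 16.6/7.6 = 2.184.
Total gain g = 1 − 1/A = 1 − 1/2.184 = 0.5421.
Known gains sum to 0.315 + 0.186 = 0.501.
g_dust = 0.5421 − 0.501 = 0.04.

0.04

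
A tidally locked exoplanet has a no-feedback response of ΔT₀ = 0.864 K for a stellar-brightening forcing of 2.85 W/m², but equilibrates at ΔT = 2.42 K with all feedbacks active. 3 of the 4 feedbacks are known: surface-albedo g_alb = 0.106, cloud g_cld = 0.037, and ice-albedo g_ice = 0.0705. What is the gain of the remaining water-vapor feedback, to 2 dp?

Amplification A = ΔT/ΔT₀ = 2.42/0.864 = 2.801.
Total gain g = 1 − 1/A = 1 − 1/2.801 = 0.643.
Known gains sum to 0.106 + 0.037 + 0.0705 = 0.2135.
g_wv = 0.643 − 0.2135 = 0.43.

0.43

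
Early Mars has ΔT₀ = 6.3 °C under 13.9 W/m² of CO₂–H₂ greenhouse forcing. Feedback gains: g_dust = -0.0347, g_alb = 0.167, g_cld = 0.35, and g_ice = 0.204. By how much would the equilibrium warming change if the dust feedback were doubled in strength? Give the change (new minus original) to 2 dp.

Original: g = 0.6863, ΔT = 6.3/(1−0.6863) = 20.0829 °C.
With doubled dust: g' = 0.6516, ΔT' = 6.3/(1−0.6516) = 18.0827 °C.
Change = 18.0827 − 20.0829 = -2.00 °C.

-2.00 °C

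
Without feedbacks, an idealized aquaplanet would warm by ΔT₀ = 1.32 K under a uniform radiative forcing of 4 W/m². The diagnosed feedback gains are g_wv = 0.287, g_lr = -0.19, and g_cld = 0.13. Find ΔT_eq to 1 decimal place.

Total gain g = 0.287 − 0.19 + 0.13 = 0.227.
Amplification A = 1/(1 − 0.227) = 1.294.
ΔT = 1.32 × 1.294 = 1.7 K.

1.7 K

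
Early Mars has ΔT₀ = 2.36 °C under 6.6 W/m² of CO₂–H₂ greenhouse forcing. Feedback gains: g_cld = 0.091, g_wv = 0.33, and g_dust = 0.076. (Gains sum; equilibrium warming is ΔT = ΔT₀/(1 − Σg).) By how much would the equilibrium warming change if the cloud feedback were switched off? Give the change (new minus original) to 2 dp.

Original: g = 0.497, ΔT = 2.36/(1−0.497) = 4.6918 °C.
Without cloud: g' = 0.406, ΔT' = 2.36/(1−0.406) = 3.9731 °C.
Change = 3.9731 − 4.6918 = -0.72 °C.

-0.72 °C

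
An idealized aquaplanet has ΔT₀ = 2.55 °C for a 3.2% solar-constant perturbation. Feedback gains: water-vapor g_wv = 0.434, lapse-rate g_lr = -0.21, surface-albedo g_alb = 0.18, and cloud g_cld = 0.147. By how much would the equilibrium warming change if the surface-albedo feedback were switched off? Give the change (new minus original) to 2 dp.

-1.63 °C

Original: g = 0.551, ΔT = 2.55/(1−0.551) = 5.6793 °C.
Without surface-albedo: g' = 0.371, ΔT' = 2.55/(1−0.371) = 4.0541 °C.
Change = 4.0541 − 5.6793 = -1.63 °C.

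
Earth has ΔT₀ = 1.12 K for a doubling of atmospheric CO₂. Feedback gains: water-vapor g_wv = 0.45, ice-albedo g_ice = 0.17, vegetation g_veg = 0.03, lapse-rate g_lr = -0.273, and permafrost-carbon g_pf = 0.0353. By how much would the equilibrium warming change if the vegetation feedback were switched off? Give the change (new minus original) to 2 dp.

-0.09 K

Original: g = 0.4123, ΔT = 1.12/(1−0.4123) = 1.9057 K.
Without vegetation: g' = 0.3823, ΔT' = 1.12/(1−0.3823) = 1.8132 K.
Change = 1.8132 − 1.9057 = -0.09 K.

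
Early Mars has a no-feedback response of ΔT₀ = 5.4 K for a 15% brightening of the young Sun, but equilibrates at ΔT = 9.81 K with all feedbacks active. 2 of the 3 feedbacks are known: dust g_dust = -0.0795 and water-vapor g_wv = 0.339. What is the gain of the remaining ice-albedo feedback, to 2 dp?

0.19

Amplification A = ΔT/ΔT₀ = 9.81/5.4 = 1.817.
Total gain g = 1 − 1/A = 1 − 1/1.817 = 0.4496.
Known gains sum to -0.0795 + 0.339 = 0.2595.
g_ice = 0.4496 − 0.2595 = 0.19.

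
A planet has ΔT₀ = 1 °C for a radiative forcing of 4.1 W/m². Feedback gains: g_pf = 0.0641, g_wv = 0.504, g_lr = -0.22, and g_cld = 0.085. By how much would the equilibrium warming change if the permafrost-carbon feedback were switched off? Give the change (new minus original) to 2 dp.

Original: g = 0.4331, ΔT = 1/(1−0.4331) = 1.7640 °C.
Without permafrost-carbon: g' = 0.369, ΔT' = 1/(1−0.369) = 1.5848 °C.
Change = 1.5848 − 1.7640 = -0.18 °C.

-0.18 °C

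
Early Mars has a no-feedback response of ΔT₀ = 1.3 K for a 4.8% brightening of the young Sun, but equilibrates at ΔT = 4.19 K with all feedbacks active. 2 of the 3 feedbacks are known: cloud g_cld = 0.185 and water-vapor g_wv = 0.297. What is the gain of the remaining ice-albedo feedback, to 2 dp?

0.21

Amplification A = ΔT/ΔT₀ = 4.19/1.3 = 3.223.
Total gain g = 1 − 1/A = 1 − 1/3.223 = 0.6897.
Known gains sum to 0.185 + 0.297 = 0.482.
g_ice = 0.6897 − 0.482 = 0.21.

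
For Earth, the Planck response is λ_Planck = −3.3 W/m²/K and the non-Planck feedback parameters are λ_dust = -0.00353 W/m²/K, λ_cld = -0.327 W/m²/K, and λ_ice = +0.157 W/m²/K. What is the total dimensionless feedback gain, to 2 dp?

Convert to gains: g_dust = -0.00353/3.3 = -0.00107; g_cld = -0.327/3.3 = -0.09909; g_ice = 0.157/3.3 = 0.04758.
Total gain g = -0.05258.

-0.05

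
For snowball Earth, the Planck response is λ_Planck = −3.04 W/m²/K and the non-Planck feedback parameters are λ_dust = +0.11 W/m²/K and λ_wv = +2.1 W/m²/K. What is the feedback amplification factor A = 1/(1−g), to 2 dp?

Convert to gains: g_dust = 0.11/3.04 = 0.03618; g_wv = 2.1/3.04 = 0.6908.
Total gain g = 0.72698.
A = 1/(1 − 0.72698) = 3.66.

3.66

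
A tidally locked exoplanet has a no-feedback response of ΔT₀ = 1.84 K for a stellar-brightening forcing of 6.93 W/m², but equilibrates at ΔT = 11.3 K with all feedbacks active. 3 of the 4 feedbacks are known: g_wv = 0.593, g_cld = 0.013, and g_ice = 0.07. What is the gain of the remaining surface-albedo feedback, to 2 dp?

0.16

Amplification A = ΔT/ΔT₀ = 11.3/1.84 = 6.141.
Total gain g = 1 − 1/A = 1 − 1/6.141 = 0.8372.
Known gains sum to 0.593 + 0.013 + 0.07 = 0.676.
g_alb = 0.8372 − 0.676 = 0.16.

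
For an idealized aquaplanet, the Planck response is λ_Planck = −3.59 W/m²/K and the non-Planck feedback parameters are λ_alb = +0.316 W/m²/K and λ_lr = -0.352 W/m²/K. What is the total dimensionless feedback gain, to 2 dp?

Convert to gains: g_alb = 0.316/3.59 = 0.08802; g_lr = -0.352/3.59 = -0.09805.
Total gain g = -0.01003.

-0.01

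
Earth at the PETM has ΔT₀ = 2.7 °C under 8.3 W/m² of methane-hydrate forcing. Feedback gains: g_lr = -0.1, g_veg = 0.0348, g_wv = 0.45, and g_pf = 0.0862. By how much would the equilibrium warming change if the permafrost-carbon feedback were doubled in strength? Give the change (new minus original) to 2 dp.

0.99 °C

Original: g = 0.471, ΔT = 2.7/(1−0.471) = 5.1040 °C.
With doubled permafrost-carbon: g' = 0.5572, ΔT' = 2.7/(1−0.5572) = 6.0976 °C.
Change = 6.0976 − 5.1040 = 0.99 °C.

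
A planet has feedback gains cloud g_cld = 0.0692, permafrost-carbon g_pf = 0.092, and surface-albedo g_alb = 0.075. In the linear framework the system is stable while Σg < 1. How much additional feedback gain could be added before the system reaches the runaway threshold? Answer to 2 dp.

0.76

Current total gain = 0.0692 + 0.092 + 0.075 = 0.2362.
Margin to runaway = 1 − 0.2362 = 0.76.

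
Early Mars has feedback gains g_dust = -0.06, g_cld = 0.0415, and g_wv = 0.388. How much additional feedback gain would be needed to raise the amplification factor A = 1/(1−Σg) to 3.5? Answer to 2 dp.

Current total gain = 0.3695.
Target gain for A = 3.5: g* = 1 − 1/3.5 = 0.7143.
Additional gain needed = 0.7143 − 0.3695 = 0.34.

0.34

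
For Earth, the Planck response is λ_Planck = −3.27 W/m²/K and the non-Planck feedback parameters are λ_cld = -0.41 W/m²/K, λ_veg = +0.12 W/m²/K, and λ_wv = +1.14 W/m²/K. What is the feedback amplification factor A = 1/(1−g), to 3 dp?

1.351

Convert to gains: g_cld = -0.41/3.27 = -0.1254; g_veg = 0.12/3.27 = 0.0367; g_wv = 1.14/3.27 = 0.3486.
Total gain g = 0.2599.
A = 1/(1 − 0.2599) = 1.351.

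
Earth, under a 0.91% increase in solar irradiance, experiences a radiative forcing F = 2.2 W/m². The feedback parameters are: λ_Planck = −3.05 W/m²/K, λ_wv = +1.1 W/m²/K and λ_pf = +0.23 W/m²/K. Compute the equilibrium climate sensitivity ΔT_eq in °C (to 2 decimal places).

Net feedback parameter λ = (−3.05) + (+1.1) + (+0.23) = -1.72 W/m²/K.
ΔT = −F/λ = −2.2/(-1.72) = 1.28 °C.

1.28 °C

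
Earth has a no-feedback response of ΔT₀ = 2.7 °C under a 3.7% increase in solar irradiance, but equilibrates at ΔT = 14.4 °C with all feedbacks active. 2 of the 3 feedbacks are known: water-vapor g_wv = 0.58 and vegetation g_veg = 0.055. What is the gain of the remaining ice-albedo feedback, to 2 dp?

Amplification A = ΔT/ΔT₀ = 14.4/2.7 = 5.333.
Total gain g = 1 − 1/A = 1 − 1/5.333 = 0.8125.
Known gains sum to 0.58 + 0.055 = 0.635.
g_ice = 0.8125 − 0.635 = 0.18.

0.18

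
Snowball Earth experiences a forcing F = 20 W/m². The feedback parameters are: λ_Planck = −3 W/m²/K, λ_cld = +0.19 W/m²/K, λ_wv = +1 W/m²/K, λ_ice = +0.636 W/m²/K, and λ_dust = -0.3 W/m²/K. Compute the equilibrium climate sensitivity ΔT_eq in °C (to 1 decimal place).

Net feedback parameter λ = (−3) + (+0.19) + (+1) + (+0.636) + (-0.3) = -1.474 W/m²/K.
ΔT = −F/λ = −20/(-1.474) = 13.6 °C.

13.6 °C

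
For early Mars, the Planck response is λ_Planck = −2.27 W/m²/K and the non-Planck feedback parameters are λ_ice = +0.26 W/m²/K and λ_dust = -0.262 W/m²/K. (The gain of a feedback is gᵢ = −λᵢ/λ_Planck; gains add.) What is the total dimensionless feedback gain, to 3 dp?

Convert to gains: g_ice = 0.26/2.27 = 0.1145; g_dust = -0.262/2.27 = -0.1154.
Total gain g = -0.0009.

-0.001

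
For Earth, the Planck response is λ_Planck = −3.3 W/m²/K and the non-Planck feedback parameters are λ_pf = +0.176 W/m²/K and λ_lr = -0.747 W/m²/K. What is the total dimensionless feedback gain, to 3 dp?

Convert to gains: g_pf = 0.176/3.3 = 0.05333; g_lr = -0.747/3.3 = -0.2264.
Total gain g = -0.17307.

-0.173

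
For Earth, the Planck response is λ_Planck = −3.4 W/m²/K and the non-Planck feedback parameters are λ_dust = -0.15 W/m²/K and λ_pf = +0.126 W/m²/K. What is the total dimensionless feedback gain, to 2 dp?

Convert to gains: g_dust = -0.15/3.4 = -0.04412; g_pf = 0.126/3.4 = 0.03706.
Total gain g = -0.00706.

-0.01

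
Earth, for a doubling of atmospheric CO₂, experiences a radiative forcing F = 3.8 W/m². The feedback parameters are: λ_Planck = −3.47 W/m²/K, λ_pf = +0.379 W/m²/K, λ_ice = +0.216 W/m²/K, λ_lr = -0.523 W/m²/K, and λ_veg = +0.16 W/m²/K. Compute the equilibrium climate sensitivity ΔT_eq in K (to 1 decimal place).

Net feedback parameter λ = (−3.47) + (+0.379) + (+0.216) + (-0.523) + (+0.16) = -3.238 W/m²/K.
ΔT = −F/λ = −3.8/(-3.238) = 1.2 K.

1.2 K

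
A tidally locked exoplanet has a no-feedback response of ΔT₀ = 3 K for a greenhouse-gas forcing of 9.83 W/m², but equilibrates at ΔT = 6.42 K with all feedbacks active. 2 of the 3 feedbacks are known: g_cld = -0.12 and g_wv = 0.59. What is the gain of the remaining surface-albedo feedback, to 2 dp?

0.06

Amplification A = ΔT/ΔT₀ = 6.42/3 = 2.14.
Total gain g = 1 − 1/A = 1 − 1/2.14 = 0.5327.
Known gains sum to -0.12 + 0.59 = 0.47.
g_alb = 0.5327 − 0.47 = 0.06.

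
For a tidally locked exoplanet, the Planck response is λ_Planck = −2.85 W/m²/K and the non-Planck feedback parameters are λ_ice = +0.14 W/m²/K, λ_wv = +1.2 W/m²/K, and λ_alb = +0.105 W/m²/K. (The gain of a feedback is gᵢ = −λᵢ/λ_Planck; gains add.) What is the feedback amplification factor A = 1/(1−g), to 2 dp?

2.03

Convert to gains: g_ice = 0.14/2.85 = 0.04912; g_wv = 1.2/2.85 = 0.4211; g_alb = 0.105/2.85 = 0.03684.
Total gain g = 0.50706.
A = 1/(1 − 0.50706) = 2.03.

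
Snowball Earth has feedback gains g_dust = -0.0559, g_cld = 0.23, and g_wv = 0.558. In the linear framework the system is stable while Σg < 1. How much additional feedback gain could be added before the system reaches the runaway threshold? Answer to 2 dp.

0.27

Current total gain = -0.0559 + 0.23 + 0.558 = 0.7321.
Margin to runaway = 1 − 0.7321 = 0.27.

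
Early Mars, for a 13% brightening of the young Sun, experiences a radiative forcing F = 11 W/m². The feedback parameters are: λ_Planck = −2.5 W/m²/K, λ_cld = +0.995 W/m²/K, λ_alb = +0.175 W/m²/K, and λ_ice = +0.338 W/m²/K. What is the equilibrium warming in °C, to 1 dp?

Net feedback parameter λ = (−2.5) + (+0.995) + (+0.175) + (+0.338) = -0.992 W/m²/K.
ΔT = −F/λ = −11/(-0.992) = 11.1 °C.

11.1 °C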